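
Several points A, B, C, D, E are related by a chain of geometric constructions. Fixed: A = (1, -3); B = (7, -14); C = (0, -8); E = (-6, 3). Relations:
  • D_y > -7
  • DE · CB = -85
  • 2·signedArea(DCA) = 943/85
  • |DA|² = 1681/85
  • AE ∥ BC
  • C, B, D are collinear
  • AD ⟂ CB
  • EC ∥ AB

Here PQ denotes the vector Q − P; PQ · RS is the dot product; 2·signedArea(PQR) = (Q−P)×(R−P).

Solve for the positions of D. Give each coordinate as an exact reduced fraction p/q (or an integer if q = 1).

D = (-161/85, -542/85)

1. D_x = -161/85  [C, B, D are collinear ∩ AD ⟂ CB]
2. D_y = -542/85  [C, B, D are collinear ∩ AD ⟂ CB]
   → D = (-161/85, -542/85)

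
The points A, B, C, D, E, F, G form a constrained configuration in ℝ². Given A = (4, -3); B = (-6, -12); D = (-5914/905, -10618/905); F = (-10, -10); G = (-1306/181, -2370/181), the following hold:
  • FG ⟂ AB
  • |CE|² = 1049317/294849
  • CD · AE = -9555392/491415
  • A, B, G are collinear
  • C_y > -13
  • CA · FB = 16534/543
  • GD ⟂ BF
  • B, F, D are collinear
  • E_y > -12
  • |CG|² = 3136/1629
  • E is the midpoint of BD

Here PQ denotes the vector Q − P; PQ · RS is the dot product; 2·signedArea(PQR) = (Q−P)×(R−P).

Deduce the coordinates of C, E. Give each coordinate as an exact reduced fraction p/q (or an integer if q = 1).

C = (-1474/181, -6550/543)
E = (-5672/905, -10739/905)

1. E_x = -5672/905  [E is the midpoint of BD]
2. E_y = -10739/905  [E is the midpoint of BD]
   → E = (-5672/905, -10739/905)
3. C_x = -1474/181  [CA · FB = 16534/543 ∩ CD · AE = -9555392/491415]
4. C_y = -6550/543  [CA · FB = 16534/543 ∩ CD · AE = -9555392/491415]
   → C = (-1474/181, -6550/543)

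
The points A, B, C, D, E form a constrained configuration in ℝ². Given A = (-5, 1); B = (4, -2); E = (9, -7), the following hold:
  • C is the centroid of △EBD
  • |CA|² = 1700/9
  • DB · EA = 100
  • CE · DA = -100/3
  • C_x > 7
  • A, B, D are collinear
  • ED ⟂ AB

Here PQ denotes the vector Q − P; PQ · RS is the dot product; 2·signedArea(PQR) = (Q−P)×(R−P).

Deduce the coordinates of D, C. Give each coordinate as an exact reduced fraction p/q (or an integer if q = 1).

1. D_x = 10  [A, B, D are collinear ∩ ED ⟂ AB]
2. D_y = -4  [A, B, D are collinear ∩ ED ⟂ AB]
   → D = (10, -4)
3. C_x = 23/3  [C is the centroid of △EBD]
4. C_y = -13/3  [C is the centroid of △EBD]
   → C = (23/3, -13/3)

C = (23/3, -13/3)
D = (10, -4)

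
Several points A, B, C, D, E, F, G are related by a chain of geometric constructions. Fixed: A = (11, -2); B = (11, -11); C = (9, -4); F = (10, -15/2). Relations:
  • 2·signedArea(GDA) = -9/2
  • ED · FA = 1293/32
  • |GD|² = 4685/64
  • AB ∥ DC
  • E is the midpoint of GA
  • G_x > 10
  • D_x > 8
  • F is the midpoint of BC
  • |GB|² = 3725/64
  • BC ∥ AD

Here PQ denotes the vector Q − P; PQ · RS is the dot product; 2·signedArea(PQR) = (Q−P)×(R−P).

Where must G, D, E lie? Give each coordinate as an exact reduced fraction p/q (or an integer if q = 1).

1. D_x = 9  [AB ∥ DC ∩ BC ∥ AD]
2. D_y = 5  [AB ∥ DC ∩ BC ∥ AD]
   → D = (9, 5)
3. G_x = 43/4  [line 7·x + 2·y + -137/2 = 0 ∩ |GD|² = 4685/64]
4. G_y = -27/8  [line 7·x + 2·y + -137/2 = 0 ∩ |GD|² = 4685/64]
   → G = (43/4, -27/8)
5. E_x = 87/8  [E is the midpoint of GA]
6. E_y = -43/16  [E is the midpoint of GA]
   → E = (87/8, -43/16)

D = (9, 5)
E = (87/8, -43/16)
G = (43/4, -27/8)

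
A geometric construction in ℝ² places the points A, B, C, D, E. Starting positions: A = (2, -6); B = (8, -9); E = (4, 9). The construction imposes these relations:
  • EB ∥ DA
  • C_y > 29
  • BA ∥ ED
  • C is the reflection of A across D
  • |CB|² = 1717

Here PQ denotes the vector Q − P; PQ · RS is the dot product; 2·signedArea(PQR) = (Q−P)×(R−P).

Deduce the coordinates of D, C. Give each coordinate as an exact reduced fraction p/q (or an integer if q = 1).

1. D_x = -2  [EB ∥ DA ∩ BA ∥ ED]
2. D_y = 12  [EB ∥ DA ∩ BA ∥ ED]
   → D = (-2, 12)
3. C_x = -6  [C is the reflection of A across D]
4. C_y = 30  [C is the reflection of A across D]
   → C = (-6, 30)

C = (-6, 30)
D = (-2, 12)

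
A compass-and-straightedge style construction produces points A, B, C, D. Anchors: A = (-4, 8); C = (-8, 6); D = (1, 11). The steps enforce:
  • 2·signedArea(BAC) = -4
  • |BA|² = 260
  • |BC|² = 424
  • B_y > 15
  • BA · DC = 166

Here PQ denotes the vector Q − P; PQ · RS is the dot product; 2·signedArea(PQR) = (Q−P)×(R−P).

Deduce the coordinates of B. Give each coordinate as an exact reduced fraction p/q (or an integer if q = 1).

B = (10, 16)

1. B_x = 10  [BA · DC = 166 ∩ 2·signedArea(BAC) = -4]
2. B_y = 16  [BA · DC = 166 ∩ 2·signedArea(BAC) = -4]
   → B = (10, 16)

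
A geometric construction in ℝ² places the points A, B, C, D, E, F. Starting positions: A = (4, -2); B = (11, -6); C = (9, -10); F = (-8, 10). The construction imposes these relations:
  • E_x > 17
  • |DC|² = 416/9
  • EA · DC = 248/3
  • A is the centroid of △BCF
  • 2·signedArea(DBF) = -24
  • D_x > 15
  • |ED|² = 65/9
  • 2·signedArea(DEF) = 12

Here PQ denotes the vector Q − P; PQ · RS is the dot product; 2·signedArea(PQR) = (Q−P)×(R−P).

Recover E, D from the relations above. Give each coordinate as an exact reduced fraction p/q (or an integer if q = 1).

D = (47/3, -26/3)
E = (18, -10)

1. D_x = 47/3  [line -16·x + -19·y + 86 = 0 ∩ |DC|² = 416/9]
2. D_y = -26/3  [line -16·x + -19·y + 86 = 0 ∩ |DC|² = 416/9]
   → D = (47/3, -26/3)
3. E_x = 18  [EA · DC = 248/3 ∩ 2·signedArea(DEF) = 12]
4. E_y = -10  [EA · DC = 248/3 ∩ 2·signedArea(DEF) = 12]
   → E = (18, -10)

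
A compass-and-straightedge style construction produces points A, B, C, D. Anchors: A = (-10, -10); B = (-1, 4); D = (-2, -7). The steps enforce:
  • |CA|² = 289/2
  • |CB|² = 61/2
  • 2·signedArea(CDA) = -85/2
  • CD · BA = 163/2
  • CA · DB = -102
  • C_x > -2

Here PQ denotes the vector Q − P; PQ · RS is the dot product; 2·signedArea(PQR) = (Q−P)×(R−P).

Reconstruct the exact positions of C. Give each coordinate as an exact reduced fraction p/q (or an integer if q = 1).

C = (-3/2, -3/2)

1. C_x = -3/2  [CD · BA = 163/2 ∩ CA · DB = -102]
2. C_y = -3/2  [CD · BA = 163/2 ∩ CA · DB = -102]
   → C = (-3/2, -3/2)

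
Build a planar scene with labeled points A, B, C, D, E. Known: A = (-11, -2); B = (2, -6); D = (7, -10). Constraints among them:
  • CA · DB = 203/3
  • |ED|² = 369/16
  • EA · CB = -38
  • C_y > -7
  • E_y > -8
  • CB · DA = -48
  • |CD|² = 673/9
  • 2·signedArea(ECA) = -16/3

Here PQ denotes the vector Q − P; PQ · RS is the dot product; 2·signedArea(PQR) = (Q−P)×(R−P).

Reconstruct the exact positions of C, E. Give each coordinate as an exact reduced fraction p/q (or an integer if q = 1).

C = (-2/3, -6)
E = (13/4, -7)

1. C_x = -2/3  [CB · DA = -48 ∩ CA · DB = 203/3]
2. C_y = -6  [CB · DA = -48 ∩ CA · DB = 203/3]
   → C = (-2/3, -6)
3. E_x = 13/4  [2·signedArea(ECA) = -16/3 ∩ EA · CB = -38]
4. E_y = -7  [2·signedArea(ECA) = -16/3 ∩ EA · CB = -38]
   → E = (13/4, -7)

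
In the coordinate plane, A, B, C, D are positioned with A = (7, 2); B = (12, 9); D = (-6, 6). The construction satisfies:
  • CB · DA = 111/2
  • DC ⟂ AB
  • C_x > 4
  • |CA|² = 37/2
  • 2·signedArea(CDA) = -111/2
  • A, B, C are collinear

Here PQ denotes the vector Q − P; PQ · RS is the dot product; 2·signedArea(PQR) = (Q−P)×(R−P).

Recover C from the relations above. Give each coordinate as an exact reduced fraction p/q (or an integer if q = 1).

C = (9/2, -3/2)

1. C_x = 9/2  [A, B, C are collinear ∩ DC ⟂ AB]
2. C_y = -3/2  [A, B, C are collinear ∩ DC ⟂ AB]
   → C = (9/2, -3/2)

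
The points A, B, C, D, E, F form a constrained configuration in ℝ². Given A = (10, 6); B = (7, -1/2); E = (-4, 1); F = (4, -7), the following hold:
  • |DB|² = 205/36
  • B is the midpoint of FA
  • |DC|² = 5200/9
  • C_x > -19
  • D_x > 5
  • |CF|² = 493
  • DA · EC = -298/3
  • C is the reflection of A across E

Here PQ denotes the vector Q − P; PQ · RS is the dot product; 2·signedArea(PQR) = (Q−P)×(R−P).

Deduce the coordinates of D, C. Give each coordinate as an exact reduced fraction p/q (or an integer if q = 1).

C = (-18, -4)
D = (6, -8/3)

1. C_x = -18  [C is the reflection of A across E]
2. C_y = -4  [C is the reflection of A across E]
   → C = (-18, -4)
3. D_x = 6  [line 14·x + 5·y + -212/3 = 0 ∩ |DB|² = 205/36]
4. D_y = -8/3  [line 14·x + 5·y + -212/3 = 0 ∩ |DB|² = 205/36]
   → D = (6, -8/3)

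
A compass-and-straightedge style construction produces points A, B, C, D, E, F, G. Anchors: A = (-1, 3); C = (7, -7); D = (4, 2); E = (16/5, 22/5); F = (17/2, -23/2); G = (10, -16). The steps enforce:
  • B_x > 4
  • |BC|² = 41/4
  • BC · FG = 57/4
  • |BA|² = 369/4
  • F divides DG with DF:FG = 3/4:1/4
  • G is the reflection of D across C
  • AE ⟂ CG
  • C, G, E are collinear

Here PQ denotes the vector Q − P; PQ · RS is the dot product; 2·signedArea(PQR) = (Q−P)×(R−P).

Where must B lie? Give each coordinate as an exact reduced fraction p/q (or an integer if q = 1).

B = (5, -9/2)

1. B_x = 5  [line -3/2·x + 9/2·y + 111/4 = 0 ∩ |BA|² = 369/4]
2. B_y = -9/2  [line -3/2·x + 9/2·y + 111/4 = 0 ∩ |BA|² = 369/4]
   → B = (5, -9/2)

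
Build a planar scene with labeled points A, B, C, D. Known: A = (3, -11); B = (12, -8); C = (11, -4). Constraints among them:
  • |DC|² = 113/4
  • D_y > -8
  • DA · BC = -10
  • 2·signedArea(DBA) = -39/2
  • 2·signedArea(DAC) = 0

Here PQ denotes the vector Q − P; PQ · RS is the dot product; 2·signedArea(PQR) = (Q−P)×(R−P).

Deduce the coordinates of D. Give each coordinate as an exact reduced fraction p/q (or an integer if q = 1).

1. D_x = 7  [2·signedArea(DAC) = 0 ∩ DA · BC = -10]
2. D_y = -15/2  [2·signedArea(DAC) = 0 ∩ DA · BC = -10]
   → D = (7, -15/2)

D = (7, -15/2)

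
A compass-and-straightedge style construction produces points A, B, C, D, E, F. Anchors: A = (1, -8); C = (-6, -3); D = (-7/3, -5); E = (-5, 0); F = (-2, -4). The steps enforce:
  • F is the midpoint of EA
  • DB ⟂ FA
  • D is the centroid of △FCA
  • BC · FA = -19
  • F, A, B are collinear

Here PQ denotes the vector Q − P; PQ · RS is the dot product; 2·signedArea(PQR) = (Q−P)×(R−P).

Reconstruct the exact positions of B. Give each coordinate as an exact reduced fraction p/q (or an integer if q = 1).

B = (-41/25, -112/25)

1. B_x = -41/25  [F, A, B are collinear ∩ DB ⟂ FA]
2. B_y = -112/25  [F, A, B are collinear ∩ DB ⟂ FA]
   → B = (-41/25, -112/25)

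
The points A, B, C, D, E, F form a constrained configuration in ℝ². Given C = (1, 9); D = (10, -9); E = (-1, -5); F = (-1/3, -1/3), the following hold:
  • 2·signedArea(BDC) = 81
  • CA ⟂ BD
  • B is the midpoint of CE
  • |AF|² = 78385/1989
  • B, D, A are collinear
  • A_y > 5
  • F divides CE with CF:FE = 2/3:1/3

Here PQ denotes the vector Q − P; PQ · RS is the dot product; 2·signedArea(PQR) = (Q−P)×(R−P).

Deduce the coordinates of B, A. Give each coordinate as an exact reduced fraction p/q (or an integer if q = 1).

A = (-670/221, 1179/221)
B = (0, 2)

1. B_x = 0  [B is the midpoint of CE]
2. B_y = 2  [B is the midpoint of CE]
   → B = (0, 2)
3. A_x = -670/221  [B, D, A are collinear ∩ CA ⟂ BD]
4. A_y = 1179/221  [B, D, A are collinear ∩ CA ⟂ BD]
   → A = (-670/221, 1179/221)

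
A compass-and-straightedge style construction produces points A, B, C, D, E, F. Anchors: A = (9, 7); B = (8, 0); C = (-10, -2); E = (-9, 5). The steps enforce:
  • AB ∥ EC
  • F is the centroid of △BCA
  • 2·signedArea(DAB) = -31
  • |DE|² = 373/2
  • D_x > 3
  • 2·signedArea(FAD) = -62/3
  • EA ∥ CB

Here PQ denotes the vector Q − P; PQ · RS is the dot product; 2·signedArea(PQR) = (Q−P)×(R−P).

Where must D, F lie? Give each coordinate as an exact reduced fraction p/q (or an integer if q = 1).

1. F_x = 7/3  [F is the centroid of △BCA]
2. F_y = 5/3  [F is the centroid of △BCA]
   → F = (7/3, 5/3)
3. D_x = 7/2  [2·signedArea(DAB) = -31 ∩ 2·signedArea(FAD) = -62/3]
4. D_y = -1/2  [2·signedArea(DAB) = -31 ∩ 2·signedArea(FAD) = -62/3]
   → D = (7/2, -1/2)

D = (7/2, -1/2)
F = (7/3, 5/3)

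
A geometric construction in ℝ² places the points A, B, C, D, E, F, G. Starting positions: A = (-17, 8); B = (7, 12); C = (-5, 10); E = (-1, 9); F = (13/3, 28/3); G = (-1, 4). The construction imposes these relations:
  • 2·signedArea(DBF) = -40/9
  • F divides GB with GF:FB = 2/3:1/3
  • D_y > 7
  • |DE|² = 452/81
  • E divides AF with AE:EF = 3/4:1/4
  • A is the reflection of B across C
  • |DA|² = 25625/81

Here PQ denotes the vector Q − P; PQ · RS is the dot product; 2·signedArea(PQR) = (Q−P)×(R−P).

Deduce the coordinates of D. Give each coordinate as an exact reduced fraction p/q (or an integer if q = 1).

D = (7/9, 67/9)

1. D_x = 7/9  [line 8/3·x + -8/3·y + 160/9 = 0 ∩ |DA|² = 25625/81]
2. D_y = 67/9  [line 8/3·x + -8/3·y + 160/9 = 0 ∩ |DA|² = 25625/81]
   → D = (7/9, 67/9)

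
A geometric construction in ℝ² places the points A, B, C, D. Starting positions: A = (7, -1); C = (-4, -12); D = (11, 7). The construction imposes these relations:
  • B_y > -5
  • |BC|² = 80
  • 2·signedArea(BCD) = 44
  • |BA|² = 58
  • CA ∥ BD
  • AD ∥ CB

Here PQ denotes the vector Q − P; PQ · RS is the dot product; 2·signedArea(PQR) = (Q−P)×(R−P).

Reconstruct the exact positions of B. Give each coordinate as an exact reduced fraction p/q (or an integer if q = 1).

1. B_x = 0  [CA ∥ BD ∩ AD ∥ CB]
2. B_y = -4  [CA ∥ BD ∩ AD ∥ CB]
   → B = (0, -4)

B = (0, -4)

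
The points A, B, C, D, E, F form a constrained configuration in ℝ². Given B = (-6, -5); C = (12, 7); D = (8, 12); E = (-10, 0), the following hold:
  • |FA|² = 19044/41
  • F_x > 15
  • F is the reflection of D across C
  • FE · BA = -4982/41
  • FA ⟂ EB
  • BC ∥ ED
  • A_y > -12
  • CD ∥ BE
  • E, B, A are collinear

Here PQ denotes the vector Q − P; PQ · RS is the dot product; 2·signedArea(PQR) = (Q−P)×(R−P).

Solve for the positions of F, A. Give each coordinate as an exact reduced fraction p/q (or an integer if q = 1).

A = (-34/41, -470/41)
F = (16, 2)

1. F_x = 16  [F is the reflection of D across C]
2. F_y = 2  [F is the reflection of D across C]
   → F = (16, 2)
3. A_x = -34/41  [E, B, A are collinear ∩ FA ⟂ EB]
4. A_y = -470/41  [E, B, A are collinear ∩ FA ⟂ EB]
   → A = (-34/41, -470/41)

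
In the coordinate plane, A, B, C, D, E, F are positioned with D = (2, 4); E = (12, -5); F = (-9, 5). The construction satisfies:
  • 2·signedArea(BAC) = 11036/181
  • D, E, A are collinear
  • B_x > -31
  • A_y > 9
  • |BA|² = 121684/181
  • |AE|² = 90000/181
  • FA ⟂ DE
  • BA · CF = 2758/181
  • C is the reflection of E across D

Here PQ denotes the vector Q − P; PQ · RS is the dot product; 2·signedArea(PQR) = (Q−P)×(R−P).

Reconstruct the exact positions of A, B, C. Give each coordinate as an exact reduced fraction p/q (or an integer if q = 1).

A = (-828/181, 1795/181)
B = (-30, 15)
C = (-8, 13)

1. A_x = -828/181  [D, E, A are collinear ∩ FA ⟂ DE]
2. A_y = 1795/181  [D, E, A are collinear ∩ FA ⟂ DE]
   → A = (-828/181, 1795/181)
3. C_x = -8  [C is the reflection of E across D]
4. C_y = 13  [C is the reflection of E across D]
   → C = (-8, 13)
5. B_x = -30  [BA · CF = 2758/181 ∩ 2·signedArea(BAC) = 11036/181]
6. B_y = 15  [BA · CF = 2758/181 ∩ 2·signedArea(BAC) = 11036/181]
   → B = (-30, 15)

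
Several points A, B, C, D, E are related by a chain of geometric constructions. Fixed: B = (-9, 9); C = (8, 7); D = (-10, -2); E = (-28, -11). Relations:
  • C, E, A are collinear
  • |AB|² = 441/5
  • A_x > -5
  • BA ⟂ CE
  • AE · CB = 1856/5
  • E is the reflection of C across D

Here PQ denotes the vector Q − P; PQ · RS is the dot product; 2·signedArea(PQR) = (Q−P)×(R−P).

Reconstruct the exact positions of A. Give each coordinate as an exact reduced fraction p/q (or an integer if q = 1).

A = (-24/5, 3/5)

1. A_x = -24/5  [C, E, A are collinear ∩ BA ⟂ CE]
2. A_y = 3/5  [C, E, A are collinear ∩ BA ⟂ CE]
   → A = (-24/5, 3/5)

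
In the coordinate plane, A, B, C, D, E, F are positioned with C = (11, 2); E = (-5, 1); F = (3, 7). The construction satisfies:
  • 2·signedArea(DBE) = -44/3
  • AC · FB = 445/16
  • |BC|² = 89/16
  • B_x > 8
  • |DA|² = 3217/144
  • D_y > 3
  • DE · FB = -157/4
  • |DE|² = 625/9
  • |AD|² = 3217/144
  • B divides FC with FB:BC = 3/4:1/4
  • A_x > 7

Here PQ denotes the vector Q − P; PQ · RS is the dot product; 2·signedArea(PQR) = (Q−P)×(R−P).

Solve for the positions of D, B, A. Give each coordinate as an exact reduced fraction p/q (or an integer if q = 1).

A = (23/3, 49/12)
B = (9, 13/4)
D = (3, 10/3)

1. B_x = 9  [B divides FC with FB:BC = 3/4:1/4]
2. B_y = 13/4  [B divides FC with FB:BC = 3/4:1/4]
   → B = (9, 13/4)
3. D_x = 3  [2·signedArea(DBE) = -44/3 ∩ DE · FB = -157/4]
4. D_y = 10/3  [2·signedArea(DBE) = -44/3 ∩ DE · FB = -157/4]
   → D = (3, 10/3)
5. A_x = 23/3  [line -6·x + 15/4·y + 491/16 = 0 ∩ |AD|² = 3217/144]
6. A_y = 49/12  [line -6·x + 15/4·y + 491/16 = 0 ∩ |AD|² = 3217/144]
   → A = (23/3, 49/12)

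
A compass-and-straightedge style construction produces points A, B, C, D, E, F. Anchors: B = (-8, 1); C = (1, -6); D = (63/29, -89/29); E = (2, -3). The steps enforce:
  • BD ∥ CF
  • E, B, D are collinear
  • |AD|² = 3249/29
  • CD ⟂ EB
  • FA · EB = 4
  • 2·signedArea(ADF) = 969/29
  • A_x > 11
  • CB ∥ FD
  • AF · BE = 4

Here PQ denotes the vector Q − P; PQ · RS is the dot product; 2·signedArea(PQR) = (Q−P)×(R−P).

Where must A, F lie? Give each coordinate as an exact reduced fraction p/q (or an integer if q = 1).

1. F_x = 324/29  [CB ∥ FD ∩ BD ∥ CF]
2. F_y = -292/29  [CB ∥ FD ∩ BD ∥ CF]
   → F = (324/29, -292/29)
3. A_x = 12  [2·signedArea(ADF) = 969/29 ∩ FA · EB = 4]
4. A_y = -7  [2·signedArea(ADF) = 969/29 ∩ FA · EB = 4]
   → A = (12, -7)

A = (12, -7)
F = (324/29, -292/29)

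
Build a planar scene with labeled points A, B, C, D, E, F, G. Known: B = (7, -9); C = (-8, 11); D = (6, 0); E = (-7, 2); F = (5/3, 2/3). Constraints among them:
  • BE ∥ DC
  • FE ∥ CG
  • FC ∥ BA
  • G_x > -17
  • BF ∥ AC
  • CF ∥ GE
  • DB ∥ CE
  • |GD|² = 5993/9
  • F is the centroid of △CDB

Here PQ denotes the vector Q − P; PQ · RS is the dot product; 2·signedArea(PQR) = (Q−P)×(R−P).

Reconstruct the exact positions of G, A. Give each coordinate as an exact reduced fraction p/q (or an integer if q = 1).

A = (-8/3, 4/3)
G = (-50/3, 37/3)

1. G_x = -50/3  [CF ∥ GE ∩ FE ∥ CG]
2. G_y = 37/3  [CF ∥ GE ∩ FE ∥ CG]
   → G = (-50/3, 37/3)
3. A_x = -8/3  [BF ∥ AC ∩ FC ∥ BA]
4. A_y = 4/3  [BF ∥ AC ∩ FC ∥ BA]
   → A = (-8/3, 4/3)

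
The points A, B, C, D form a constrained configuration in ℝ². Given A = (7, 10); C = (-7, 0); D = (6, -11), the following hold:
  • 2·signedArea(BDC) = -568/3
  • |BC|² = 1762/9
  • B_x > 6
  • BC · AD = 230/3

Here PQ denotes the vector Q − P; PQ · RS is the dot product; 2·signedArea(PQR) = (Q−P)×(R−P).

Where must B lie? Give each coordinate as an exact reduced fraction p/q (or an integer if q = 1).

B = (20/3, 3)

1. B_x = 20/3  [BC · AD = 230/3 ∩ 2·signedArea(BDC) = -568/3]
2. B_y = 3  [BC · AD = 230/3 ∩ 2·signedArea(BDC) = -568/3]
   → B = (20/3, 3)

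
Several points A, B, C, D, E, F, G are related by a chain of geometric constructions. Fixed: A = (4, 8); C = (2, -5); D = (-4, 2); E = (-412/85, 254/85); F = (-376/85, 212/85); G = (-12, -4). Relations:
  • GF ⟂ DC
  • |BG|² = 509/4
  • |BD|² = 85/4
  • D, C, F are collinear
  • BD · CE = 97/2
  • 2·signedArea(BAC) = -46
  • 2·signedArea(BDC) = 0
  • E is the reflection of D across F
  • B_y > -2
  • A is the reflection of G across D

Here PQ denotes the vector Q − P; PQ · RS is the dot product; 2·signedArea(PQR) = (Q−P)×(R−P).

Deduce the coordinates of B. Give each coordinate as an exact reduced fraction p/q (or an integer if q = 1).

1. B_x = -1  [2·signedArea(BDC) = 0 ∩ 2·signedArea(BAC) = -46]
2. B_y = -3/2  [2·signedArea(BDC) = 0 ∩ 2·signedArea(BAC) = -46]
   → B = (-1, -3/2)

B = (-1, -3/2)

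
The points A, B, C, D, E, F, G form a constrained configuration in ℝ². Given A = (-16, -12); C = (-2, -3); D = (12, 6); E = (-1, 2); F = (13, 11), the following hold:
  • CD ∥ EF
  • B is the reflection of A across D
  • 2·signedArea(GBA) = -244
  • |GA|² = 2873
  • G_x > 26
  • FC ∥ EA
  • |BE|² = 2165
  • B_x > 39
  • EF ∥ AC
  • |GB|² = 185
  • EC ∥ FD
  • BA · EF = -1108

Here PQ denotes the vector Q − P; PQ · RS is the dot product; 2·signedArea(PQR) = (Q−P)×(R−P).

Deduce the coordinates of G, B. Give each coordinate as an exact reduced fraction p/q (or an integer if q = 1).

1. B_x = 40  [B is the reflection of A across D]
2. B_y = 24  [B is the reflection of A across D]
   → B = (40, 24)
3. G_x = 27  [line 36·x + -56·y + 148 = 0 ∩ |GA|² = 2873]
4. G_y = 20  [line 36·x + -56·y + 148 = 0 ∩ |GA|² = 2873]
   → G = (27, 20)

B = (40, 24)
G = (27, 20)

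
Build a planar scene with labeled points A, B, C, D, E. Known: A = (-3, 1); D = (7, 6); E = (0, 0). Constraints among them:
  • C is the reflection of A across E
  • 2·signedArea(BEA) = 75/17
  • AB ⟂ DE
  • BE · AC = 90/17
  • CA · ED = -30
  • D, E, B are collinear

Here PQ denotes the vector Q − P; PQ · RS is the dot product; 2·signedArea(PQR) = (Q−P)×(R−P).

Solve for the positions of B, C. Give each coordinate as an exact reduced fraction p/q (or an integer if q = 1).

B = (-21/17, -18/17)
C = (3, -1)

1. B_x = -21/17  [D, E, B are collinear ∩ AB ⟂ DE]
2. B_y = -18/17  [D, E, B are collinear ∩ AB ⟂ DE]
   → B = (-21/17, -18/17)
3. C_x = 3  [C is the reflection of A across E]
4. C_y = -1  [C is the reflection of A across E]
   → C = (3, -1)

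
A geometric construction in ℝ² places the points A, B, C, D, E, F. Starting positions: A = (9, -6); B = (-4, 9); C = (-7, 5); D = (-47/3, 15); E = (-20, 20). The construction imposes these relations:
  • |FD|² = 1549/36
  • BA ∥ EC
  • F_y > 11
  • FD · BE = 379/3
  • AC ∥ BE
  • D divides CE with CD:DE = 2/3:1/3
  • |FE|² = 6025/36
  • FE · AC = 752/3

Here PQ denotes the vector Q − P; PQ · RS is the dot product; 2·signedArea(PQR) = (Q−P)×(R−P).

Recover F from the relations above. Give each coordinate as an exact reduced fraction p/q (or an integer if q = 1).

F = (-59/6, 12)

1. F_x = -59/6  [line 16·x + -11·y + 868/3 = 0 ∩ |FD|² = 1549/36]
2. F_y = 12  [line 16·x + -11·y + 868/3 = 0 ∩ |FD|² = 1549/36]
   → F = (-59/6, 12)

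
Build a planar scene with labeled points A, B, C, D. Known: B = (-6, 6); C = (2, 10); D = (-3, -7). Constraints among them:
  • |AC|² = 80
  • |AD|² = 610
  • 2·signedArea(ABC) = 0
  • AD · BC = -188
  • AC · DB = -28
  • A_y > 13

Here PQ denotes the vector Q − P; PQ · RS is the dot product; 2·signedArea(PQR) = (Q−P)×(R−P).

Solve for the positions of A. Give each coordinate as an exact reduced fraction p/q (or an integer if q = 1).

A = (10, 14)

1. A_x = 10  [2·signedArea(ABC) = 0 ∩ AD · BC = -188]
2. A_y = 14  [2·signedArea(ABC) = 0 ∩ AD · BC = -188]
   → A = (10, 14)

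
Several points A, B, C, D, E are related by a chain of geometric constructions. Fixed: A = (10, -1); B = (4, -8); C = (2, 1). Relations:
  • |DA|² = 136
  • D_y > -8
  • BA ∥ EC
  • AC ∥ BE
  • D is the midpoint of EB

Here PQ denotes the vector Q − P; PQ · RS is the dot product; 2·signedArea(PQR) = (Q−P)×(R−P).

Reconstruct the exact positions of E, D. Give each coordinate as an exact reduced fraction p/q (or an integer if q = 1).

1. E_x = -4  [BA ∥ EC ∩ AC ∥ BE]
2. E_y = -6  [BA ∥ EC ∩ AC ∥ BE]
   → E = (-4, -6)
3. D_x = 0  [D is the midpoint of EB]
4. D_y = -7  [D is the midpoint of EB]
   → D = (0, -7)

D = (0, -7)
E = (-4, -6)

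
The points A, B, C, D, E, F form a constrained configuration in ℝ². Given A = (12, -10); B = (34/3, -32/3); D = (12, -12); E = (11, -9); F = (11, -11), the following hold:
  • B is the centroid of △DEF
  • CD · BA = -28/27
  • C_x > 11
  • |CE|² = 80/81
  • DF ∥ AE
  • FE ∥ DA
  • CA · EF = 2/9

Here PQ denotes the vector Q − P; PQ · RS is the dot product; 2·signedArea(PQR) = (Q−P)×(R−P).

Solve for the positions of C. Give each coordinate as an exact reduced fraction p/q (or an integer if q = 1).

1. C_x = 103/9  [CD · BA = -28/27 ∩ CA · EF = 2/9]
2. C_y = -89/9  [CD · BA = -28/27 ∩ CA · EF = 2/9]
   → C = (103/9, -89/9)

C = (103/9, -89/9)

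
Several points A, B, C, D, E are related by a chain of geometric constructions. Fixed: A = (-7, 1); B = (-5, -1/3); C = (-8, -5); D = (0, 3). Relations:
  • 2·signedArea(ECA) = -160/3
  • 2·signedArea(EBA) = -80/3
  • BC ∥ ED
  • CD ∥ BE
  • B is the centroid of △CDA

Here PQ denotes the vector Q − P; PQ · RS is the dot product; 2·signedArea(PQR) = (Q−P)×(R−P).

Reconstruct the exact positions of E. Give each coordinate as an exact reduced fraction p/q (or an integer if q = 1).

E = (3, 23/3)

1. E_x = 3  [BC ∥ ED ∩ CD ∥ BE]
2. E_y = 23/3  [BC ∥ ED ∩ CD ∥ BE]
   → E = (3, 23/3)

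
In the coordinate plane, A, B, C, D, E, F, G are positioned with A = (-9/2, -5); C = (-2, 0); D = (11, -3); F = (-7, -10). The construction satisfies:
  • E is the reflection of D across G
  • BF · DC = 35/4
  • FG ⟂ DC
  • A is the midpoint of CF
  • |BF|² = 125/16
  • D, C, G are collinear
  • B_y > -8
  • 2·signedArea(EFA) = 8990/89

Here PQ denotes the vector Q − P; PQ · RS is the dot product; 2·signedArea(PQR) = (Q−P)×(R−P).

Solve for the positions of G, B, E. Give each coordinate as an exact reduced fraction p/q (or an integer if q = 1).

B = (-23/4, -15/2)
E = (-1790/89, 372/89)
G = (-811/178, 105/178)

1. G_x = -811/178  [D, C, G are collinear ∩ FG ⟂ DC]
2. G_y = 105/178  [D, C, G are collinear ∩ FG ⟂ DC]
   → G = (-811/178, 105/178)
3. B_x = -23/4  [line 13·x + -3·y + 209/4 = 0 ∩ |BF|² = 125/16]
4. B_y = -15/2  [line 13·x + -3·y + 209/4 = 0 ∩ |BF|² = 125/16]
   → B = (-23/4, -15/2)
5. E_x = -1790/89  [E is the reflection of D across G]
6. E_y = 372/89  [E is the reflection of D across G]
   → E = (-1790/89, 372/89)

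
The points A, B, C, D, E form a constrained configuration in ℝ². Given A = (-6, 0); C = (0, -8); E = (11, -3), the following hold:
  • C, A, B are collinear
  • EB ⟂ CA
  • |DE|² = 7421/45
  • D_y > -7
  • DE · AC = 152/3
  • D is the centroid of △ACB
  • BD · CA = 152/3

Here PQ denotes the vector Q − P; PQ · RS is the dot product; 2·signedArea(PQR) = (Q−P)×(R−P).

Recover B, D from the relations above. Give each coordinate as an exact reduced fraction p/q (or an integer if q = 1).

1. B_x = 39/25  [C, A, B are collinear ∩ EB ⟂ CA]
2. B_y = -252/25  [C, A, B are collinear ∩ EB ⟂ CA]
   → B = (39/25, -252/25)
3. D_x = -37/25  [D is the centroid of △ACB]
4. D_y = -452/75  [D is the centroid of △ACB]
   → D = (-37/25, -452/75)

B = (39/25, -252/25)
D = (-37/25, -452/75)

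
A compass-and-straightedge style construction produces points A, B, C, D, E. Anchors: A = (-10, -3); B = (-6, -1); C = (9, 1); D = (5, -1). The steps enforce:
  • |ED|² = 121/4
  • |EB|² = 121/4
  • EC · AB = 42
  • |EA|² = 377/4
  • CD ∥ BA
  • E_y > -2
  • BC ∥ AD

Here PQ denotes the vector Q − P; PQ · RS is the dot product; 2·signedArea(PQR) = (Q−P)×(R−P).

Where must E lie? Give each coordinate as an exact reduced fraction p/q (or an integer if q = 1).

1. E_x = -1/2  [line -4·x + -2·y + -4 = 0 ∩ |ED|² = 121/4]
2. E_y = -1  [line -4·x + -2·y + -4 = 0 ∩ |ED|² = 121/4]
   → E = (-1/2, -1)

E = (-1/2, -1)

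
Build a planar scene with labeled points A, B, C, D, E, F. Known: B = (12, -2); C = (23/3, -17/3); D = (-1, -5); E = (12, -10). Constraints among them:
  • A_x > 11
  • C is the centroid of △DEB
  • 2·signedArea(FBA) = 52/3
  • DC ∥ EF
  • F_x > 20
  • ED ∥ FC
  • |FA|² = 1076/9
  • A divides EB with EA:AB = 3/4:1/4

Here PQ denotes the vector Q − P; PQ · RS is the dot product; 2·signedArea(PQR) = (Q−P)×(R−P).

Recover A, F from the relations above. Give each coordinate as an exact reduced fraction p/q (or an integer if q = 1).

A = (12, -4)
F = (62/3, -32/3)

1. A_x = 12  [A divides EB with EA:AB = 3/4:1/4]
2. A_y = -4  [A divides EB with EA:AB = 3/4:1/4]
   → A = (12, -4)
3. F_x = 62/3  [ED ∥ FC ∩ DC ∥ EF]
4. F_y = -32/3  [ED ∥ FC ∩ DC ∥ EF]
   → F = (62/3, -32/3)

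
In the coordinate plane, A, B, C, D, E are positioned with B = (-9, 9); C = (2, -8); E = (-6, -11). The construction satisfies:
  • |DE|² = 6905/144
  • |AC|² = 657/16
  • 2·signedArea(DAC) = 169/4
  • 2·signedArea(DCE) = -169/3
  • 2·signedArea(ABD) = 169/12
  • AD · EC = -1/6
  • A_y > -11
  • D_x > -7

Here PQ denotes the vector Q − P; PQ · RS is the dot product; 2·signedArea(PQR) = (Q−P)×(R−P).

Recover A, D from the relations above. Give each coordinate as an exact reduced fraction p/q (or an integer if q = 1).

1. D_x = -19/3  [line 3·x + -8·y + -41/3 = 0 ∩ |DE|² = 6905/144]
2. D_y = -49/12  [line 3·x + -8·y + -41/3 = 0 ∩ |DE|² = 6905/144]
   → D = (-19/3, -49/12)
3. A_x = -4  [2·signedArea(ABD) = 169/12 ∩ 2·signedArea(DAC) = 169/4]
4. A_y = -41/4  [2·signedArea(ABD) = 169/12 ∩ 2·signedArea(DAC) = 169/4]
   → A = (-4, -41/4)

A = (-4, -41/4)
D = (-19/3, -49/12)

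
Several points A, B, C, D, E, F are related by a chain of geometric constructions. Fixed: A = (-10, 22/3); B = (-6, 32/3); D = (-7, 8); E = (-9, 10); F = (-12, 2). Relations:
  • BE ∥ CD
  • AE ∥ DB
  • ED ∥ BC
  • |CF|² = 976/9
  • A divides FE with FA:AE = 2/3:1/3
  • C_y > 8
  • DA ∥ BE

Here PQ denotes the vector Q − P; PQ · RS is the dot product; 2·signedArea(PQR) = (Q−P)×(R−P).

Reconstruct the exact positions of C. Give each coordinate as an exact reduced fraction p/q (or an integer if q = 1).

C = (-4, 26/3)

1. C_x = -4  [BE ∥ CD ∩ ED ∥ BC]
2. C_y = 26/3  [BE ∥ CD ∩ ED ∥ BC]
   → C = (-4, 26/3)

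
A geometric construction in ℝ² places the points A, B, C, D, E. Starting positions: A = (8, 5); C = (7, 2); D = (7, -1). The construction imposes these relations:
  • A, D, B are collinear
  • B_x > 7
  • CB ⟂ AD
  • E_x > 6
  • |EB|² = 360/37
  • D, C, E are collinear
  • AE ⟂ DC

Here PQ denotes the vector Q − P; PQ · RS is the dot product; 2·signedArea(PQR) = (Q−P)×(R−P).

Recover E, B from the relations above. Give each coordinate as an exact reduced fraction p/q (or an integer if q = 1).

1. E_x = 7  [D, C, E are collinear ∩ AE ⟂ DC]
2. E_y = 5  [D, C, E are collinear ∩ AE ⟂ DC]
   → E = (7, 5)
3. B_x = 277/37  [A, D, B are collinear ∩ CB ⟂ AD]
4. B_y = 71/37  [A, D, B are collinear ∩ CB ⟂ AD]
   → B = (277/37, 71/37)

B = (277/37, 71/37)
E = (7, 5)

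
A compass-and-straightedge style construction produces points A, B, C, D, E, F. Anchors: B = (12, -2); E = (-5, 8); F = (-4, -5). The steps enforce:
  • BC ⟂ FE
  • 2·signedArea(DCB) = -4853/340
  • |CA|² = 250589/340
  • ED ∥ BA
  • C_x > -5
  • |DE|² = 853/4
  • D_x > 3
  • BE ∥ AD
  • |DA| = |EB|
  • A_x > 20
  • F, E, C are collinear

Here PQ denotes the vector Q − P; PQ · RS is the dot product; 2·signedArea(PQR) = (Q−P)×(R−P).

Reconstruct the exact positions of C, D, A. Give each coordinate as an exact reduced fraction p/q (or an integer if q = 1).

A = (21, -27/2)
C = (-703/170, -551/170)
D = (4, -7/2)

1. C_x = -703/170  [F, E, C are collinear ∩ BC ⟂ FE]
2. C_y = -551/170  [F, E, C are collinear ∩ BC ⟂ FE]
   → C = (-703/170, -551/170)
3. D_x = 4  [line -211/170·x + 2743/170·y + 20889/340 = 0 ∩ |DE|² = 853/4]
4. D_y = -7/2  [line -211/170·x + 2743/170·y + 20889/340 = 0 ∩ |DE|² = 853/4]
   → D = (4, -7/2)
5. A_x = 21  [BE ∥ AD ∩ ED ∥ BA]
6. A_y = -27/2  [BE ∥ AD ∩ ED ∥ BA]
   → A = (21, -27/2)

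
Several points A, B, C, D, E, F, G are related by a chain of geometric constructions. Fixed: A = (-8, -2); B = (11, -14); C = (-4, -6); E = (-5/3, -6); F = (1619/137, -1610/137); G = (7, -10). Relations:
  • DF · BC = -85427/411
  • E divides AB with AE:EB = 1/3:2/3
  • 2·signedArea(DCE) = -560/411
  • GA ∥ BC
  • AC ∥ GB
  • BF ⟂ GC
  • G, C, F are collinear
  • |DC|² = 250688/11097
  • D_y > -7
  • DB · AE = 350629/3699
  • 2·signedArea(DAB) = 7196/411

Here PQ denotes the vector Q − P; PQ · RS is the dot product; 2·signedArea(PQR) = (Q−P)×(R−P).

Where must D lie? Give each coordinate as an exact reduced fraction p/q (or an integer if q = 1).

D = (884/1233, -902/137)

1. D_x = 884/1233  [DB · AE = 350629/3699 ∩ 2·signedArea(DAB) = 7196/411]
2. D_y = -902/137  [DB · AE = 350629/3699 ∩ 2·signedArea(DAB) = 7196/411]
   → D = (884/1233, -902/137)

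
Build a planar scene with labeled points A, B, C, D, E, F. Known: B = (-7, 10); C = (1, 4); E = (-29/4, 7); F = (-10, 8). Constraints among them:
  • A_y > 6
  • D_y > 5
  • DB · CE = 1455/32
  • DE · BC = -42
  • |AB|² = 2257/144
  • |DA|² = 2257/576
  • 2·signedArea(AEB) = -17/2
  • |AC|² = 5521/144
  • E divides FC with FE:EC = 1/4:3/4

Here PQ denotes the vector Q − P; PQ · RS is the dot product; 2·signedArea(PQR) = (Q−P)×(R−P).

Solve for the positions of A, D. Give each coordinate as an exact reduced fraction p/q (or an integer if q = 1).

A = (-53/12, 7)
D = (-25/8, 11/2)

1. A_x = -53/12  [line -3·x + 1/4·y + -15 = 0 ∩ |AC|² = 5521/144]
2. A_y = 7  [line -3·x + 1/4·y + -15 = 0 ∩ |AC|² = 5521/144]
   → A = (-53/12, 7)
3. D_x = -25/8  [DB · CE = 1455/32 ∩ DE · BC = -42]
4. D_y = 11/2  [DB · CE = 1455/32 ∩ DE · BC = -42]
   → D = (-25/8, 11/2)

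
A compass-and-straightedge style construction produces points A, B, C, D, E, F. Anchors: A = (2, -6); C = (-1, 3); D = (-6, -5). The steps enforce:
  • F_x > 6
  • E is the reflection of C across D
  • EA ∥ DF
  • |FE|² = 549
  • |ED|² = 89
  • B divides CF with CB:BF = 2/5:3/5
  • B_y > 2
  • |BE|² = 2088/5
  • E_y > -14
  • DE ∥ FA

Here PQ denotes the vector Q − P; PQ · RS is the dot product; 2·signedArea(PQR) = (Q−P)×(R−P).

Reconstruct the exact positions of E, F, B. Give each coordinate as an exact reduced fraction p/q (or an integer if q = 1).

1. E_x = -11  [E is the reflection of C across D]
2. E_y = -13  [E is the reflection of C across D]
   → E = (-11, -13)
3. F_x = 7  [DE ∥ FA ∩ EA ∥ DF]
4. F_y = 2  [DE ∥ FA ∩ EA ∥ DF]
   → F = (7, 2)
5. B_x = 11/5  [B divides CF with CB:BF = 2/5:3/5]
6. B_y = 13/5  [B divides CF with CB:BF = 2/5:3/5]
   → B = (11/5, 13/5)

B = (11/5, 13/5)
E = (-11, -13)
F = (7, 2)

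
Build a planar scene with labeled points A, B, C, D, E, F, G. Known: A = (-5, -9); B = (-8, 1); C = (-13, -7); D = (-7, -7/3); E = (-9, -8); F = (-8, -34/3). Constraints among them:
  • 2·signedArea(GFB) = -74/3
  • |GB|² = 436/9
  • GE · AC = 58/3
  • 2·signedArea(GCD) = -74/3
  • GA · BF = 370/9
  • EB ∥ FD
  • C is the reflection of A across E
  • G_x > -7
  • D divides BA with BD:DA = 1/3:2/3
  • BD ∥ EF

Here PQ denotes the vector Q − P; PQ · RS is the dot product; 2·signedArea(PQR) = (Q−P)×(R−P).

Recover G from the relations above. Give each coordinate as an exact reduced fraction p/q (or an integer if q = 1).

1. G_x = -6  [2·signedArea(GCD) = -74/3 ∩ 2·signedArea(GFB) = -74/3]
2. G_y = -17/3  [2·signedArea(GCD) = -74/3 ∩ 2·signedArea(GFB) = -74/3]
   → G = (-6, -17/3)

G = (-6, -17/3)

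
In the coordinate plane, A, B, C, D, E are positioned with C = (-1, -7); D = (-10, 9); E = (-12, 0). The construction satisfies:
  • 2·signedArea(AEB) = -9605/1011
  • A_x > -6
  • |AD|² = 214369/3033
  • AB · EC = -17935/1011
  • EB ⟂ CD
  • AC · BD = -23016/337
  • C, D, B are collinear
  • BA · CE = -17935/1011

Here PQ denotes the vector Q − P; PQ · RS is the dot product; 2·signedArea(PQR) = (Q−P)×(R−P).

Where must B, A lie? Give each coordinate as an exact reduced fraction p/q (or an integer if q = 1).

1. B_x = -2236/337  [C, D, B are collinear ∩ EB ⟂ CD]
2. B_y = 1017/337  [C, D, B are collinear ∩ EB ⟂ CD]
   → B = (-2236/337, 1017/337)
3. A_x = -1981/337  [AB · EC = -17935/1011 ∩ 2·signedArea(AEB) = -9605/1011]
4. A_y = 1691/1011  [AB · EC = -17935/1011 ∩ 2·signedArea(AEB) = -9605/1011]
   → A = (-1981/337, 1691/1011)

A = (-1981/337, 1691/1011)
B = (-2236/337, 1017/337)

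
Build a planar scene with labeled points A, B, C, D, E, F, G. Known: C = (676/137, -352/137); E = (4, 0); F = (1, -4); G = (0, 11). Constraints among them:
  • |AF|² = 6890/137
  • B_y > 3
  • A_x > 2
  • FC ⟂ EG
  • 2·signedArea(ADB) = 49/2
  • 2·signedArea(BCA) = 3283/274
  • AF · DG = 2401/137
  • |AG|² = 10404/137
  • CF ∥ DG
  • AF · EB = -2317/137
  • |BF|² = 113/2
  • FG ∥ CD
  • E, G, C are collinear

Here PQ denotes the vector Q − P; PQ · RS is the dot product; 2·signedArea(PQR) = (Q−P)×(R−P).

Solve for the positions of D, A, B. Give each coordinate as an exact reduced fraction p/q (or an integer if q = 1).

1. D_x = 539/137  [CF ∥ DG ∩ FG ∥ CD]
2. D_y = 1703/137  [CF ∥ DG ∩ FG ∥ CD]
   → D = (539/137, 1703/137)
3. A_x = 408/137  [line 539/137·x + 196/137·y + -2156/137 = 0 ∩ |AG|² = 10404/137]
4. A_y = 385/137  [line 539/137·x + 196/137·y + -2156/137 = 0 ∩ |AG|² = 10404/137]
   → A = (408/137, 385/137)
5. B_x = 1/2  [2·signedArea(ADB) = 49/2 ∩ 2·signedArea(BCA) = 3283/274]
6. B_y = 7/2  [2·signedArea(ADB) = 49/2 ∩ 2·signedArea(BCA) = 3283/274]
   → B = (1/2, 7/2)

A = (408/137, 385/137)
B = (1/2, 7/2)
D = (539/137, 1703/137)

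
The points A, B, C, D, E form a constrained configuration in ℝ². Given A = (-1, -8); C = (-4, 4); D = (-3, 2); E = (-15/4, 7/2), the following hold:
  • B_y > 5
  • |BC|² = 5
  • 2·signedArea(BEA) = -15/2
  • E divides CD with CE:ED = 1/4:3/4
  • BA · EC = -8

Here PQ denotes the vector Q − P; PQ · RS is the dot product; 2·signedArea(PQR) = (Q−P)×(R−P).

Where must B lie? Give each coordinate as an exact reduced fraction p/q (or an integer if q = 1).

1. B_x = -5  [2·signedArea(BEA) = -15/2 ∩ BA · EC = -8]
2. B_y = 6  [2·signedArea(BEA) = -15/2 ∩ BA · EC = -8]
   → B = (-5, 6)

B = (-5, 6)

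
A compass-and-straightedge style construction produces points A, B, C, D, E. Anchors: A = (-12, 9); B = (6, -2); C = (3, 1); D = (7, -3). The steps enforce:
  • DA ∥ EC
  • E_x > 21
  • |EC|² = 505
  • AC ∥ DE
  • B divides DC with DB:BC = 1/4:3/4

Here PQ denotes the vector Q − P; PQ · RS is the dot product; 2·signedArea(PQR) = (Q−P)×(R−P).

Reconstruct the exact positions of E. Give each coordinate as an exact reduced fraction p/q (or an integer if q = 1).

1. E_x = 22  [DA ∥ EC ∩ AC ∥ DE]
2. E_y = -11  [DA ∥ EC ∩ AC ∥ DE]
   → E = (22, -11)

E = (22, -11)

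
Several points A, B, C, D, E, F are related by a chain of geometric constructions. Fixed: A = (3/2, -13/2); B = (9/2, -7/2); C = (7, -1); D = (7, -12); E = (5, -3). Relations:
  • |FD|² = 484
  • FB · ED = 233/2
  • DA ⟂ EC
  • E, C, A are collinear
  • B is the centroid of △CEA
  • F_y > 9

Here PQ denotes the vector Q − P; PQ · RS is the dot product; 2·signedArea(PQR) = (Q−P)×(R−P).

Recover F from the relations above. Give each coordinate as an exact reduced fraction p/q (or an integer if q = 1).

1. F_x = 7  [line -2·x + 9·y + -76 = 0 ∩ |FD|² = 484]
2. F_y = 10  [line -2·x + 9·y + -76 = 0 ∩ |FD|² = 484]
   → F = (7, 10)

F = (7, 10)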